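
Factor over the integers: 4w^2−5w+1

(4w−1)(w−1)

Need a pair with product 4·1 = 4 and sum −5: that's −4 and −1.
Split the middle term: 4w^2−4w − w+1 = 4w(w−1) − (w−1).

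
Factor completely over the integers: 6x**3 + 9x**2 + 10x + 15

(2x + 3)(3x**2 + 5)

Group as (6x**3 + 10x) + (9x**2 + 15) = 2x(3x**2 + 5) + 3(3x**2 + 5).
Both groups share the factor (3x**2 + 5).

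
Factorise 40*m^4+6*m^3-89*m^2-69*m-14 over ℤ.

(2*m+1)*(4*m-7)*(5*m+2)*(m+1)

Testing divisors of the constant over divisors of the leading coefficient, m = -2/5 is a root, so (5*m+2) divides it; the quotient is 8*m^3-2*m^2-17*m-7.
Next, m = 7/4 is a root, so (4*m-7) is a factor; dividing leaves 2*m^2+3*m+1.
The remaining quadratic factors as (2*m+1)(m+1).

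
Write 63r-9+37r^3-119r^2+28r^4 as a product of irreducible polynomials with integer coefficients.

(4r-1)(7r-3)(r+3)(r-1)

Testing divisors of the constant over divisors of the leading coefficient, r = -3 is a root, so (r+3) divides it; the quotient is 28r^3-47r^2+22r-3.
Next, r = 1/4 is a root, so (4r-1) is a factor; dividing leaves 7r^2-10r+3.
The remaining quadratic factors as (r-1)(7r-3).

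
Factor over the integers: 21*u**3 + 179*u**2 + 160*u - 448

(3*u + 8)*(7*u - 8)*(u + 7)

Testing divisors of the constant over divisors of the leading coefficient, u = -7 is a root, so (u + 7) divides it; the quotient is 21*u**2 + 32*u - 64.
The remaining quadratic factors as (3*u + 8)(7*u - 8).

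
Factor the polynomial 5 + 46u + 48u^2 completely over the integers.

(6u + 5)(8u + 1)

Need a pair with product 48·5 = 240 and sum 46: that's 40 and 6.
Split the middle term: 48u^2 + 40u + 6u + 5 = 8u(6u + 5) + (6u + 5).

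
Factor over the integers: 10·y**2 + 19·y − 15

(2·y + 5)·(5·y − 3)

Need a pair with product 10·(−15) = −150 and sum 19: that's 25 and −6.
Split the middle term: 10·y**2 + 25·y − 6·y − 15 = 5·y·(2·y + 5) − 3·(2·y + 5).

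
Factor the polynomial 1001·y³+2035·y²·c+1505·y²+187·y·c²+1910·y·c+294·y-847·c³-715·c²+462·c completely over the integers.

Group: 7·y·(143·y²+66·y·c+215·y-77·c²-65·c+42) + 11·c·(143·y²+66·y·c+215·y-77·c²-65·c+42); both groups contain (143·y²+66·y·c+215·y-77·c²-65·c+42), so (7·y+11·c) is a factor with cofactor 143·y²+66·y·c+215·y-77·c²-65·c+42.
The cofactor groups again: 143·y²+66·y·c+215·y-77·c²-65·c+42 = 11·y·(13·y-7·c+3) + (11·c+14)·(13·y-7·c+3); both groups contain (13·y-7·c+3), giving (11·y+11·c+14)·(13·y-7·c+3).

(13·y-7·c+3)·(11·y+11·c+14)·(7·y+11·c)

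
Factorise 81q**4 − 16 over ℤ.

(3q)⁴ − (2)⁴ = ((3q)² − (2)²)((3q)² + (2)²); the first factor splits again, the second (9q**2 + 4) is irreducible.

(3q + 2)(3q − 2)(9q**2 + 4)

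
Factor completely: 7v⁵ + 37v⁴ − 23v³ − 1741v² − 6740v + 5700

(7v − 5)(v + 5)(v − 6)(v² + 7v + 38)

By the rational root theorem, v = −5 is a root, so (v + 5) is a factor; dividing leaves 7v⁴ + 2v³ − 33v² − 1576v + 1140.
Continuing, v = 6 is a root, so (v − 6) is a factor; dividing leaves 7v³ + 44v² + 231v − 190.
Next, v = 5/7 is a root, so (7v − 5) divides it; the quotient is v² + 7v + 38.
The quadratic v² + 7v + 38 has discriminant −103 < 0 and is irreducible over ℤ.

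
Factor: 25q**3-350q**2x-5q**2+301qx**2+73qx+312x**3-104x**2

Group: 5q(5q**2-62qx-q-39x**2+13x) - 8x(5q**2-62qx-q-39x**2+13x); both groups contain (5q**2-62qx-q-39x**2+13x), so (5q-8x) is a factor with cofactor 5q**2-62qx-q-39x**2+13x.
The cofactor groups again: 5q**2-62qx-q-39x**2+13x = q(5q+3x-1) - 13x(5q+3x-1); both groups contain (5q+3x-1), giving (q-13x)(5q+3x-1).

(5q+3x-1)(5q-8x)(q-13x)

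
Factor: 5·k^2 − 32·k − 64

Need a pair with product 5·(−64) = −320 and sum −32: that's −40 and 8.
Split the middle term: 5·k^2 − 40·k + 8·k − 64 = 5·k·(k − 8) + 8·(k − 8).

(5·k + 8)·(k − 8)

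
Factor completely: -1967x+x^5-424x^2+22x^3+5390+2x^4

(x+5)(x-2)(x-7)(x^2+6x+77)

Among the possible rational roots, x = 2 is a root, so (x-2) divides it; the quotient is x^4+4x^3+30x^2-364x-2695.
Continuing, x = -5 is a root, so (x+5) is a factor; dividing leaves x^3-x^2+35x-539.
Continuing, x = 7 is a root, giving the factor (x-7) and quotient x^2+6x+77.
The quadratic x^2+6x+77 has discriminant -272 < 0 and is irreducible over ℤ.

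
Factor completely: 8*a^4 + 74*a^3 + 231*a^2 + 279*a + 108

Trying the rational-root candidates, a = -3 is a root, so (a + 3) divides it; the quotient is 8*a^3 + 50*a^2 + 81*a + 36.
Then a = -3/4 is a root, so (4*a + 3) is a factor; dividing leaves 2*a^2 + 11*a + 12.
The remaining quadratic factors as (a + 4)(2*a + 3).

(2*a + 3)*(4*a + 3)*(a + 3)*(a + 4)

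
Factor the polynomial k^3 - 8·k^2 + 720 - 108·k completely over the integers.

(k + 10)·(k - 12)·(k - 6)

Trying the rational-root candidates, k = -10 is a root, so (k + 10) is a factor; dividing leaves k^2 - 18·k + 72.
The remaining quadratic factors as (k - 6)(k - 12).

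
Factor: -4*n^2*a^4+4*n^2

Every term has a factor of 4*n^2; factoring it out leaves -a^4+1.
Recognize a difference of squares with the parts 1 and a^2.
-a^2+1 is again a difference of squares: (-a+1)*(a+1).

-4*n^2*(a+1)*(a-1)*(a^2+1)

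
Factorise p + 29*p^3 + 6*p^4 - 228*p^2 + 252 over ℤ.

(6*p - 7)*(p + 1)*(p + 9)*(p - 4)

By the rational root theorem, p = 7/6 is a root, so (6*p - 7) is a factor; dividing leaves p^3 + 6*p^2 - 31*p - 36.
Continuing, p = 4 is a root, giving the factor (p - 4) and quotient p^2 + 10*p + 9.
The remaining quadratic factors as (p + 9)(p + 1).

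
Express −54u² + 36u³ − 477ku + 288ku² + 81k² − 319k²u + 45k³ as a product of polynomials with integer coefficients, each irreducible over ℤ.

Group: 9k(5k² − 36ku + 9k + 36u² − 54u) + u(5k² − 36ku + 9k + 36u² − 54u); both groups contain (5k² − 36ku + 9k + 36u² − 54u), so (9k + u) is a factor with cofactor 5k² − 36ku + 9k + 36u² − 54u.
The cofactor groups again: 5k² − 36ku + 9k + 36u² − 54u = 5k(k − 6u) + (−6u + 9)(k − 6u); both groups contain (k − 6u), giving (5k − 6u + 9)(k − 6u).

(5k − 6u + 9)(9k + u)(k − 6u)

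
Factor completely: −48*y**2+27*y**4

Factor out 3*y**2, leaving 9*y**2−16, which is a difference of two squares.

3*y**2*(3*y+4)*(3*y−4)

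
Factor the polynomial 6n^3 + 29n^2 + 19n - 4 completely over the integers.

Among the possible rational roots, n = -1 is a root, so (n + 1) divides it; the quotient is 6n^2 + 23n - 4.
The remaining quadratic factors as (n + 4)(6n - 1).

(6n - 1)(n + 1)(n + 4)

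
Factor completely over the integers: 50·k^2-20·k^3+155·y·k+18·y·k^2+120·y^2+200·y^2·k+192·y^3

(8·y-2·k+5)·(3·y+2·k)·(8·y+5·k)

Group: 8·y·(24·y^2+10·y·k+15·y-4·k^2+10·k) + 5·k·(24·y^2+10·y·k+15·y-4·k^2+10·k); both groups contain (24·y^2+10·y·k+15·y-4·k^2+10·k), so (8·y+5·k) is a factor with cofactor 24·y^2+10·y·k+15·y-4·k^2+10·k.
The cofactor groups again: 24·y^2+10·y·k+15·y-4·k^2+10·k = 8·y·(3·y+2·k) + (-2·k+5)·(3·y+2·k); both groups contain (3·y+2·k), giving (8·y-2·k+5)·(3·y+2·k).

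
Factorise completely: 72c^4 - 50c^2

Every term has a factor of 2c^2. Then 36c^2 - 25 = (6c)² − (5)².

2c^2(6c + 5)(6c - 5)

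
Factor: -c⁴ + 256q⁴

Write as (16q²)² − (c²)², then factor 16q² - c² once more.

(4q - c)(4q + c)(16q² + c²)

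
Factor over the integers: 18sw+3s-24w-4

(3s-4)(6w+1)

Group as (18sw+3s) + (-24w-4) = 3s(6w+1) - 4(6w+1).
Both groups share the factor (6w+1).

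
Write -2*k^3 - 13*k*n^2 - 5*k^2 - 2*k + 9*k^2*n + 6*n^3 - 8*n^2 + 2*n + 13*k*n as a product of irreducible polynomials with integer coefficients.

Group: k*(-2*k^2 + 5*k*n - k - 3*n^2 + n) + (-2*n + 2)*(-2*k^2 + 5*k*n - k - 3*n^2 + n); both groups contain (-2*k^2 + 5*k*n - k - 3*n^2 + n), so (k - 2*n + 2) is a factor with cofactor -2*k^2 + 5*k*n - k - 3*n^2 + n.
The cofactor groups again: -2*k^2 + 5*k*n - k - 3*n^2 + n = -k*(2*k - 3*n + 1) + n*(2*k - 3*n + 1); both groups contain (2*k - 3*n + 1), giving -(k - n)*(2*k - 3*n + 1).

-(2*k - 3*n + 1)*(k - 2*n + 2)*(k - n)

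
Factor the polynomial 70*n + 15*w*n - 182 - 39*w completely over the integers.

(3*w + 14)*(5*n - 13)

Group as (15*w*n - 39*w) + (70*n - 182) = 3*w*(5*n - 13) + 14*(5*n - 13).
Both groups share the factor (5*n - 13).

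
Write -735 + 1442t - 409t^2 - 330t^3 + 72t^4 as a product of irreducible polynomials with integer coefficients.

Testing divisors of the constant over divisors of the leading coefficient, t = -7/3 is a root, so (3t + 7) divides it; the quotient is 24t^3 - 166t^2 + 251t - 105.
Continuing, t = 5 is a root, so (t - 5) divides it; the quotient is 24t^2 - 46t + 21.
The remaining quadratic factors as (4t - 3)(6t - 7).

(3t + 7)(4t - 3)(6t - 7)(t - 5)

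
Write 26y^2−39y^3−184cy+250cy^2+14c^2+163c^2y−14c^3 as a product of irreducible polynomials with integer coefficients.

Group: c(−14c^2−19cy+14c+3y^2−2y) − 13y(−14c^2−19cy+14c+3y^2−2y); both groups contain (−14c^2−19cy+14c+3y^2−2y), so (c−13y) is a factor with cofactor −14c^2−19cy+14c+3y^2−2y.
The cofactor groups again: −14c^2−19cy+14c+3y^2−2y = −2c(7c−y) + (−3y+2)(7c−y); both groups contain (7c−y), giving −(2c+3y−2)(7c−y).

−(2c+3y−2)(7c−y)(c−13y)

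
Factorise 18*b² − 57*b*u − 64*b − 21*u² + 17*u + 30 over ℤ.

Group: 2*b*(9*b + 3*u − 5) + (−7*u − 6)*(9*b + 3*u − 5); both groups contain (9*b + 3*u − 5).

(2*b − 7*u − 6)*(9*b + 3*u − 5)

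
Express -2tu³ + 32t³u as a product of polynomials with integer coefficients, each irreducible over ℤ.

2tu(4t + u)(4t - u)

Factor out 2tu, leaving 16t² - u², which is a difference of two squares.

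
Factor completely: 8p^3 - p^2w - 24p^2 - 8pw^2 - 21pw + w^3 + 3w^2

(8p - w)(p + w)(p - w - 3)

Group: p(8p^2 + 7pw - w^2) + (-w - 3)(8p^2 + 7pw - w^2); both groups contain (8p^2 + 7pw - w^2), so (p - w - 3) is a factor with cofactor 8p^2 + 7pw - w^2.
The cofactor groups again: 8p^2 + 7pw - w^2 = p(8p - w) + w(8p - w); both groups contain (8p - w), giving (p + w)(8p - w).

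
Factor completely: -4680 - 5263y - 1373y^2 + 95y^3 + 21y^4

Among the possible rational roots, y = 8 is a root, so (y - 8) divides it; the quotient is 21y^3 + 263y^2 + 731y + 585.
Continuing, y = -13/7 is a root, giving the factor (7y + 13) and quotient 3y^2 + 32y + 45.
The remaining quadratic factors as (y + 9)(3y + 5).

(3y + 5)(7y + 13)(y + 9)(y - 8)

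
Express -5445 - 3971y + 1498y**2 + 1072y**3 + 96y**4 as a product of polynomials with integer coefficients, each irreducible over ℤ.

(4y + 11)(4y + 5)(6y - 11)(y + 9)

Trying the rational-root candidates, y = -5/4 is a root, giving the factor (4y + 5) and quotient 24y**3 + 238y**2 + 77y - 1089.
Then y = -11/4 is a root, so (4y + 11) is a factor; dividing leaves 6y**2 + 43y - 99.
The remaining quadratic factors as (6y - 11)(y + 9).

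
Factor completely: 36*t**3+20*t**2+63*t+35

Group as (36*t**3+63*t) + (20*t**2+35) = 9*t*(4*t**2+7) + 5*(4*t**2+7).
Both groups share the factor (4*t**2+7).

(9*t+5)*(4*t**2+7)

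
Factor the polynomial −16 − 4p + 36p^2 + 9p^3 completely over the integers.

Testing divisors of the constant over divisors of the leading coefficient, p = −4 is a root, giving the factor (p + 4) and quotient 9p^2 − 4.
The remaining quadratic factors as (3p − 2)(3p + 2).

(3p + 2)(3p − 2)(p + 4)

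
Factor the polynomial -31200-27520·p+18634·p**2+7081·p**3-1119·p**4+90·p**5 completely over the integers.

Among the possible rational roots, p = -5/6 is a root, so (6·p+5) is a factor; dividing leaves 15·p**4-199·p**3+1346·p**2+1984·p-6240.
Continuing, p = 5/3 is a root, so (3·p-5) divides it; the quotient is 5·p**3-58·p**2+352·p+1248.
Continuing, p = -12/5 is a root, giving the factor (5·p+12) and quotient p**2-14·p+104.
The quadratic p**2-14·p+104 has discriminant -220 < 0 and is irreducible over ℤ.

(3·p-5)·(5·p+12)·(6·p+5)·(p**2-14·p+104)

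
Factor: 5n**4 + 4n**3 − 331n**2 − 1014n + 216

Trying the rational-root candidates, n = −6 is a root, so (n + 6) divides it; the quotient is 5n**3 − 26n**2 − 175n + 36.
Then n = 1/5 is a root, giving the factor (5n − 1) and quotient n**2 − 5n − 36.
The remaining quadratic factors as (n + 4)(n − 9).

(5n − 1)(n + 4)(n + 6)(n − 9)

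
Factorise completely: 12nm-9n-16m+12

Group as (12nm-9n) + (-16m+12) = 3n(4m-3) - 4(4m-3).
Both groups share the factor (4m-3).

(3n-4)(4m-3)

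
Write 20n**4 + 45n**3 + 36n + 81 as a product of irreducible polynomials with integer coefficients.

(4n + 9)(5n**3 + 9)

Group as (20n**4 + 36n) + (45n**3 + 81) = 4n(5n**3 + 9) + 9(5n**3 + 9).
Both groups share the factor (5n**3 + 9).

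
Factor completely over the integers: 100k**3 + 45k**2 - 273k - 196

By the rational root theorem, k = -7/5 is a root, so (5k + 7) is a factor; dividing leaves 20k**2 - 19k - 28.
The remaining quadratic factors as (5k + 4)(4k - 7).

(4k - 7)(5k + 4)(5k + 7)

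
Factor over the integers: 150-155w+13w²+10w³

Among the possible rational roots, w = 5/2 is a root, giving the factor (2w-5) and quotient 5w²+19w-30.
The remaining quadratic factors as (w+5)(5w-6).

(2w-5)(5w-6)(w+5)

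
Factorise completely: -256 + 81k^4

(3k + 4)(3k - 4)(9k^2 + 16)

Write as (9k^2)² − (16)², then factor 9k^2 - 16 once more.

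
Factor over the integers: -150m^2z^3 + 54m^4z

6m^2z(3m + 5z)(3m - 5z)

Pull out the common factor 6m^2z; 9m^2 - 25z^2 is a difference of squares.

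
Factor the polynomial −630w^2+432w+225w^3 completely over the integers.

Pull out the common factor 9w, then factor the remaining trinomial.

9w(5w−6)(5w−8)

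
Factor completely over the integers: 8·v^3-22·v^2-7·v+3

Among the possible rational roots, v = 1/4 is a root, so (4·v-1) divides it; the quotient is 2·v^2-5·v-3.
The remaining quadratic factors as (2·v+1)(v-3).

(2·v+1)·(4·v-1)·(v-3)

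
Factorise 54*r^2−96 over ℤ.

6*(3*r+4)*(3*r−4)

Every term has a factor of 6. Then 9*r^2−16 = (3*r)² − (4)².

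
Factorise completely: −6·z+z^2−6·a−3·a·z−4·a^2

Group: −4·a·(a+z) + (z−6)·(a+z); both groups contain (a+z).

−(4·a−z+6)·(a+z)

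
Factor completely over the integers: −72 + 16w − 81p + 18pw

(2w − 9)(9p + 8)

Group as (18pw − 81p) + (16w − 72) = 9p(2w − 9) + 8(2w − 9).
Both groups share the factor (2w − 9).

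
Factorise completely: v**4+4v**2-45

(v**2+9)(v**2-5)

Substitute u = v**2 to get a quadratic in u, then factor.
v**2-5 is irreducible over ℤ (5 is not a perfect square).
v**2+9 is irreducible over ℤ (sum of squares).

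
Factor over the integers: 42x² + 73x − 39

(6x + 13)(7x − 3)

Need a pair with product 42·(−39) = −1638 and sum 73: that's −18 and 91.
Split the middle term: 42x² − 18x + 91x − 39 = 6x(7x − 3) + 13(7x − 3).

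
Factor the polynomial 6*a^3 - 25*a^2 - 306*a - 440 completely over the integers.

(6*a + 11)*(a + 4)*(a - 10)

Trying the rational-root candidates, a = -4 is a root, so (a + 4) divides it; the quotient is 6*a^2 - 49*a - 110.
The remaining quadratic factors as (a - 10)(6*a + 11).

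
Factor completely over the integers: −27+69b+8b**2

(8b−3)(b+9)

Need a pair with product 8·(−27) = −216 and sum 69: that's 72 and −3.
Split the middle term: 8b**2+72b − 3b−27 = 8b(b+9) − 3(b+9).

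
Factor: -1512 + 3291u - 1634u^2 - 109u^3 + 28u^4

(4u - 3)(7u - 8)(u + 7)(u - 9)

By the rational root theorem, u = 8/7 is a root, so (7u - 8) divides it; the quotient is 4u^3 - 11u^2 - 246u + 189.
Next, u = -7 is a root, so (u + 7) divides it; the quotient is 4u^2 - 39u + 27.
The remaining quadratic factors as (u - 9)(4u - 3).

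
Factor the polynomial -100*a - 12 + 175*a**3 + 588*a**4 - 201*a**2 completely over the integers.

By the rational root theorem, a = -2/7 is a root, so (7*a + 2) divides it; the quotient is 84*a**3 + a**2 - 29*a - 6.
Next, a = 2/3 is a root, so (3*a - 2) is a factor; dividing leaves 28*a**2 + 19*a + 3.
The remaining quadratic factors as (4*a + 1)(7*a + 3).

(3*a - 2)*(4*a + 1)*(7*a + 2)*(7*a + 3)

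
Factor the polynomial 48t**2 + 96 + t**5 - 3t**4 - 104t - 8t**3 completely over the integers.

By the rational root theorem, t = 3 is a root, so (t - 3) is a factor; dividing leaves t**4 - 8t**2 + 24t - 32.
Then t = -4 is a root, so (t + 4) is a factor; dividing leaves t**3 - 4t**2 + 8t - 8.
Next, t = 2 is a root, giving the factor (t - 2) and quotient t**2 - 2t + 4.
The quadratic t**2 - 2t + 4 has discriminant -12 < 0 and is irreducible over ℤ.

(t + 4)(t - 2)(t - 3)(t**2 - 2t + 4)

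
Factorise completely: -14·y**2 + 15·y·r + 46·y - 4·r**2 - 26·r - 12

-(7·y - 4·r - 2)·(2·y - r - 6)

Group: -7·y·(2·y - r - 6) + (4·r + 2)·(2·y - r - 6); both groups contain (2·y - r - 6).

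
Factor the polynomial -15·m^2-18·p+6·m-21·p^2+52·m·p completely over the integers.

-(15·m-7·p-6)·(m-3·p)

Group: -15·m·(m-3·p) + (7·p+6)·(m-3·p); both groups contain (m-3·p).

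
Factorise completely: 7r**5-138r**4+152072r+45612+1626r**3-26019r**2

Among the possible rational roots, r = -2/7 is a root, giving the factor (7r+2) and quotient r**4-20r**3+238r**2-3785r+22806.
Next, r = 9 is a root, giving the factor (r-9) and quotient r**3-11r**2+139r-2534.
Next, r = 14 is a root, so (r-14) divides it; the quotient is r**2+3r+181.
The quadratic r**2+3r+181 has discriminant -715 < 0 and is irreducible over ℤ.

(7r+2)(r-14)(r-9)(r**2+3r+181)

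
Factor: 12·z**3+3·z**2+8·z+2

Group as (12·z**3+8·z) + (3·z**2+2) = 4·z·(3·z**2+2) + (3·z**2+2).
Both groups share the factor (3·z**2+2).

(4·z+1)·(3·z**2+2)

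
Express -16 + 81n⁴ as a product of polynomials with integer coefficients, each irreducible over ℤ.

(3n + 2)(3n - 2)(9n² + 4)

Difference of squares twice: with A = 3n and B = 2, A⁴ − B⁴ = (A² − B²)(A² + B²), and A² − B² factors again.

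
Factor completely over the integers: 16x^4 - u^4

(2x - u)(2x + u)(4x^2 + u^2)

Write as (4x^2)² − (u^2)², then factor 4x^2 - u^2 once more.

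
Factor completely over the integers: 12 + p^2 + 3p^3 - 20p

(3p - 2)(p + 3)(p - 2)

By the rational root theorem, p = 2 is a root, giving the factor (p - 2) and quotient 3p^2 + 7p - 6.
The remaining quadratic factors as (3p - 2)(p + 3).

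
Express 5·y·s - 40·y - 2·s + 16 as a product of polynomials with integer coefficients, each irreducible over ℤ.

(5·y - 2)·(s - 8)

Group as (5·y·s - 40·y) + (-2·s + 16) = 5·y·(s - 8) - 2·(s - 8).
Both groups share the factor (s - 8).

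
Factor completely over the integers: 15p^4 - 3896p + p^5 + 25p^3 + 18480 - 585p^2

(p + 12)(p - 4)(p - 5)(p^2 + 12p + 77)

Among the possible rational roots, p = 4 is a root, giving the factor (p - 4) and quotient p^4 + 19p^3 + 101p^2 - 181p - 4620.
Next, p = 5 is a root, so (p - 5) divides it; the quotient is p^3 + 24p^2 + 221p + 924.
Continuing, p = -12 is a root, so (p + 12) is a factor; dividing leaves p^2 + 12p + 77.
The quadratic p^2 + 12p + 77 has discriminant -164 < 0 and is irreducible over ℤ.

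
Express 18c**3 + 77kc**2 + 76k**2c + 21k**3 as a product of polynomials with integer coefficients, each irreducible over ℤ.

Group: k(21k**2 + 34kc + 9c**2) + 2c(21k**2 + 34kc + 9c**2); both groups contain (21k**2 + 34kc + 9c**2), so (k + 2c) is a factor with cofactor 21k**2 + 34kc + 9c**2.
The cofactor groups again: 21k**2 + 34kc + 9c**2 = 7k(3k + c) + 9c(3k + c); both groups contain (3k + c), giving (7k + 9c)(3k + c).

(k + 2c)(7k + 9c)(3k + c)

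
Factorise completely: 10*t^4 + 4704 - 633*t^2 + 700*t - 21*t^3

(2*t - 7)*(5*t + 12)*(t + 7)*(t - 8)

Trying the rational-root candidates, t = -7 is a root, giving the factor (t + 7) and quotient 10*t^3 - 91*t^2 + 4*t + 672.
Next, t = 8 is a root, giving the factor (t - 8) and quotient 10*t^2 - 11*t - 84.
The remaining quadratic factors as (5*t + 12)(2*t - 7).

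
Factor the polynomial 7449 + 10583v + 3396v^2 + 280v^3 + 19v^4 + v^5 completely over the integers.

(v + 1)(v + 13)(v + 3)(v^2 + 2v + 191)

Trying the rational-root candidates, v = -3 is a root, so (v + 3) divides it; the quotient is v^4 + 16v^3 + 232v^2 + 2700v + 2483.
Next, v = -1 is a root, giving the factor (v + 1) and quotient v^3 + 15v^2 + 217v + 2483.
Then v = -13 is a root, giving the factor (v + 13) and quotient v^2 + 2v + 191.
The quadratic v^2 + 2v + 191 has discriminant -760 < 0 and is irreducible over ℤ.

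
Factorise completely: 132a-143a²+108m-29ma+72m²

(8m-13a+12)(9m+11a)

Group: 9m(8m-13a+12) + 11a(8m-13a+12); both groups contain (8m-13a+12).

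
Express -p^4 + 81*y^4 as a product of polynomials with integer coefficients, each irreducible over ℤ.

Write as (9*y^2)² − (p^2)², then factor 9*y^2 - p^2 once more.

(3*y - p)*(3*y + p)*(9*y^2 + p^2)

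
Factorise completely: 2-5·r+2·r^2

Need a pair with product 2·2 = 4 and sum -5: that's -1 and -4.
Split the middle term: 2·r^2-r - 4·r+2 = r·(2·r-1) - 2·(2·r-1).

(2·r-1)·(r-2)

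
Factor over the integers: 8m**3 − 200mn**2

8m(m + 5n)(m − 5n)

Factor out 8m, leaving m**2 − 25n**2, which is a difference of two squares.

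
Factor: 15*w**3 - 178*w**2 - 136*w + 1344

Trying the rational-root candidates, w = -14/5 is a root, so (5*w + 14) is a factor; dividing leaves 3*w**2 - 44*w + 96.
The remaining quadratic factors as (w - 12)(3*w - 8).

(3*w - 8)*(5*w + 14)*(w - 12)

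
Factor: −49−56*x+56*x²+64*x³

(8*x+7)*(8*x²−7)

Group as (64*x³−56*x) + (56*x²−49) = 8*x*(8*x²−7) + 7*(8*x²−7).
Both groups share the factor (8*x²−7).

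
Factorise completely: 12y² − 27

Pull out the common factor 3; 4y² − 9 is a difference of squares.

3(2y + 3)(2y − 3)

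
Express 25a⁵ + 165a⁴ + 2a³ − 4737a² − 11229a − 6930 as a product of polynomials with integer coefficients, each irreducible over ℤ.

(5a + 6)(5a + 7)(a − 5)(a² + 9a + 33)

Testing divisors of the constant over divisors of the leading coefficient, a = −6/5 is a root, giving the factor (5a + 6) and quotient 5a⁴ + 27a³ − 32a² − 909a − 1155.
Then a = −7/5 is a root, giving the factor (5a + 7) and quotient a³ + 4a² − 12a − 165.
Then a = 5 is a root, giving the factor (a − 5) and quotient a² + 9a + 33.
The quadratic a² + 9a + 33 has discriminant −51 < 0 and is irreducible over ℤ.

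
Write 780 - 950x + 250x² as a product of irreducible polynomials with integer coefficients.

Pull out the common factor 10, then factor the remaining trinomial.

10(5x - 13)(5x - 6)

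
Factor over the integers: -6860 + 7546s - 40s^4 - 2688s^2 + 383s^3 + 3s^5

(3s - 7)(s - 2)(s - 7)(s^2 - 2s + 70)

By the rational root theorem, s = 7/3 is a root, so (3s - 7) divides it; the quotient is s^4 - 11s^3 + 102s^2 - 658s + 980.
Then s = 7 is a root, so (s - 7) divides it; the quotient is s^3 - 4s^2 + 74s - 140.
Continuing, s = 2 is a root, giving the factor (s - 2) and quotient s^2 - 2s + 70.
The quadratic s^2 - 2s + 70 has discriminant -276 < 0 and is irreducible over ℤ.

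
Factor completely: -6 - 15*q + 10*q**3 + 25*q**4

Group as (25*q**4 - 15*q) + (10*q**3 - 6) = 5*q*(5*q**3 - 3) + 2*(5*q**3 - 3).
Both groups share the factor (5*q**3 - 3).

(5*q + 2)*(5*q**3 - 3)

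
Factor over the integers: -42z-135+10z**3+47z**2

(2z+3)(5z-9)(z+5)

By the rational root theorem, z = -3/2 is a root, giving the factor (2z+3) and quotient 5z**2+16z-45.
The remaining quadratic factors as (5z-9)(z+5).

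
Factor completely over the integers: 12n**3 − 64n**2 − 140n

4n(3n + 5)(n − 7)

Pull out the common factor 4n, then factor the remaining trinomial.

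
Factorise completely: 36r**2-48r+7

Need a pair with product 36·7 = 252 and sum -48: that's -6 and -42.
Split the middle term: 36r**2-6r - 42r+7 = 6r(6r-1) - 7(6r-1).

(6r-1)(6r-7)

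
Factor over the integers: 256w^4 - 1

(4w + 1)(4w - 1)(16w^2 + 1)

(4w)⁴ − (1)⁴ = ((4w)² − (1)²)((4w)² + (1)²); the first factor splits again, the second (16w^2 + 1) is irreducible.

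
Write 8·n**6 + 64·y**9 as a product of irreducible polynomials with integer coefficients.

8·(2·y**3 + n**2)·(4·y**6 - 2·y**3·n**2 + n**4)

Pull out the common factor 8, leaving 8·y**9 + n**6.
Recognize a sum of cubes with the parts n**2 and 2·y**3.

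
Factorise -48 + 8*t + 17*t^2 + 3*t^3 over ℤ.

By the rational root theorem, t = -4 is a root, so (t + 4) divides it; the quotient is 3*t^2 + 5*t - 12.
The remaining quadratic factors as (t + 3)(3*t - 4).

(3*t - 4)*(t + 3)*(t + 4)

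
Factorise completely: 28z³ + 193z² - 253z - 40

Testing divisors of the constant over divisors of the leading coefficient, z = -1/7 is a root, so (7z + 1) is a factor; dividing leaves 4z² + 27z - 40.
The remaining quadratic factors as (z + 8)(4z - 5).

(4z - 5)(7z + 1)(z + 8)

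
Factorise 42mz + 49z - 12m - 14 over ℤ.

Group as (42mz - 12m) + (49z - 14) = 6m(7z - 2) + 7(7z - 2).
Both groups share the factor (7z - 2).

(6m + 7)(7z - 2)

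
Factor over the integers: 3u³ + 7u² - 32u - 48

By the rational root theorem, u = -4 is a root, giving the factor (u + 4) and quotient 3u² - 5u - 12.
The remaining quadratic factors as (u - 3)(3u + 4).

(3u + 4)(u + 4)(u - 3)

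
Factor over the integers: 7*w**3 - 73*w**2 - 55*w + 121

Testing divisors of the constant over divisors of the leading coefficient, w = 11 is a root, so (w - 11) divides it; the quotient is 7*w**2 + 4*w - 11.
The remaining quadratic factors as (w - 1)(7*w + 11).

(7*w + 11)*(w - 1)*(w - 11)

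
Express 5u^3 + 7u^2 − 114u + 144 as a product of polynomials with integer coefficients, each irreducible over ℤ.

(5u − 8)(u + 6)(u − 3)

Trying the rational-root candidates, u = 8/5 is a root, so (5u − 8) is a factor; dividing leaves u^2 + 3u − 18.
The remaining quadratic factors as (u + 6)(u − 3).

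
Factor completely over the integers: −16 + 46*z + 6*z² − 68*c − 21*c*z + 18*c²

Group: 9*c*(2*c − z − 8) + (−6*z + 2)*(2*c − z − 8); both groups contain (2*c − z − 8).

(2*c − z − 8)*(9*c − 6*z + 2)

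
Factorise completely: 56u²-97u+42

(7u-6)(8u-7)

Need a pair with product 56·42 = 2352 and sum -97: that's -48 and -49.
Split the middle term: 56u²-48u - 49u+42 = 8u(7u-6) - 7(7u-6).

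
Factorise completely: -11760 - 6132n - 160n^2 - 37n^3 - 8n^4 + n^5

Among the possible rational roots, n = 14 is a root, so (n - 14) is a factor; dividing leaves n^4 + 6n^3 + 47n^2 + 498n + 840.
Then n = -7 is a root, giving the factor (n + 7) and quotient n^3 - n^2 + 54n + 120.
Continuing, n = -2 is a root, giving the factor (n + 2) and quotient n^2 - 3n + 60.
The quadratic n^2 - 3n + 60 has discriminant -231 < 0 and is irreducible over ℤ.

(n + 2)(n + 7)(n - 14)(n^2 - 3n + 60)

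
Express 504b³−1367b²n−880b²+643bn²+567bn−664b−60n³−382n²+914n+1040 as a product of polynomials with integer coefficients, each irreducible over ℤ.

Group: 8b(63b²−163bn−47b+60n²−98n−130) + (−n−8)(63b²−163bn−47b+60n²−98n−130); both groups contain (63b²−163bn−47b+60n²−98n−130), so (8b−n−8) is a factor with cofactor 63b²−163bn−47b+60n²−98n−130.
The cofactor groups again: 63b²−163bn−47b+60n²−98n−130 = 9b(7b−15n−13) + (−4n+10)(7b−15n−13); both groups contain (7b−15n−13), giving (9b−4n+10)(7b−15n−13).

(7b−15n−13)(8b−n−8)(9b−4n+10)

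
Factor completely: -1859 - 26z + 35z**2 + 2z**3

(2z - 13)(z + 11)(z + 13)

Trying the rational-root candidates, z = -11 is a root, so (z + 11) is a factor; dividing leaves 2z**2 + 13z - 169.
The remaining quadratic factors as (z + 13)(2z - 13).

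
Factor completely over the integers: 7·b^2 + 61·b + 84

(7·b + 12)·(b + 7)

Need a pair with product 7·84 = 588 and sum 61: that's 12 and 49.
Split the middle term: 7·b^2 + 12·b + 49·b + 84 = b·(7·b + 12) + 7·(7·b + 12).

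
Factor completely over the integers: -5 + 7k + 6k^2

(2k - 1)(3k + 5)

Need a pair with product 6·(-5) = -30 and sum 7: that's 10 and -3.
Split the middle term: 6k^2 + 10k - 3k - 5 = 2k(3k + 5) - (3k + 5).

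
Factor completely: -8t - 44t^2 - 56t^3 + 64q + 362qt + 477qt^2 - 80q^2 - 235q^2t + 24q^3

Group: 8q(3q^2 - 29qt - 10q + 56t^2 + 44t + 8) - t(3q^2 - 29qt - 10q + 56t^2 + 44t + 8); both groups contain (3q^2 - 29qt - 10q + 56t^2 + 44t + 8), so (8q - t) is a factor with cofactor 3q^2 - 29qt - 10q + 56t^2 + 44t + 8.
The cofactor groups again: 3q^2 - 29qt - 10q + 56t^2 + 44t + 8 = q(3q - 8t - 4) + (-7t - 2)(3q - 8t - 4); both groups contain (3q - 8t - 4), giving (q - 7t - 2)(3q - 8t - 4).

(3q - 8t - 4)(8q - t)(q - 7t - 2)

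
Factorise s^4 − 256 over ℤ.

(s + 4)(s − 4)(s^2 + 16)

(s)⁴ − (4)⁴ = ((s)² − (4)²)((s)² + (4)²); the first factor splits again, the second (s^2 + 16) is irreducible.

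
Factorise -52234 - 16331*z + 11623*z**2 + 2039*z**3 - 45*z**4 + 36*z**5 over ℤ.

(3*z + 13)*(3*z - 7)*(4*z + 7)*(z**2 - 5*z + 82)

Testing divisors of the constant over divisors of the leading coefficient, z = -7/4 is a root, giving the factor (4*z + 7) and quotient 9*z**4 - 27*z**3 + 557*z**2 + 1931*z - 7462.
Next, z = -13/3 is a root, giving the factor (3*z + 13) and quotient 3*z**3 - 22*z**2 + 281*z - 574.
Next, z = 7/3 is a root, so (3*z - 7) divides it; the quotient is z**2 - 5*z + 82.
The quadratic z**2 - 5*z + 82 has discriminant -303 < 0 and is irreducible over ℤ.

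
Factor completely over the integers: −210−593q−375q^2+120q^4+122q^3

(4q+5)(5q+3)(6q+7)(q−2)

Trying the rational-root candidates, q = −5/4 is a root, so (4q+5) is a factor; dividing leaves 30q^3−7q^2−85q−42.
Continuing, q = −3/5 is a root, giving the factor (5q+3) and quotient 6q^2−5q−14.
The remaining quadratic factors as (6q+7)(q−2).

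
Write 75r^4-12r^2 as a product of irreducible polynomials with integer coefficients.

3r^2(5r+2)(5r-2)

Factor out 3r^2, leaving 25r^2-4, which is a difference of two squares.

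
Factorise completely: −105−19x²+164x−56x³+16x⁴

(4x+7)(4x−5)(x−1)(x−3)

By the rational root theorem, x = 5/4 is a root, giving the factor (4x−5) and quotient 4x³−9x²−16x+21.
Next, x = 3 is a root, giving the factor (x−3) and quotient 4x²+3x−7.
The remaining quadratic factors as (x−1)(4x+7).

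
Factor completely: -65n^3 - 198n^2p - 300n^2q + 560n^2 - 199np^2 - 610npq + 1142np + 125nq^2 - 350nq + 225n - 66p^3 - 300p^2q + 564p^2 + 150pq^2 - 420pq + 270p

Group: n(-65n^2 - 133np + 25nq - 25n - 66p^2 + 30pq - 30p) + (p + 5q - 9)(-65n^2 - 133np + 25nq - 25n - 66p^2 + 30pq - 30p); both groups contain (-65n^2 - 133np + 25nq - 25n - 66p^2 + 30pq - 30p), so (n + p + 5q - 9) is a factor with cofactor -65n^2 - 133np + 25nq - 25n - 66p^2 + 30pq - 30p.
The cofactor groups again: -65n^2 - 133np + 25nq - 25n - 66p^2 + 30pq - 30p = -5n(13n + 11p - 5q + 5) - 6p(13n + 11p - 5q + 5); both groups contain (13n + 11p - 5q + 5), giving -(5n + 6p)(13n + 11p - 5q + 5).

-(13n + 11p - 5q + 5)(5n + 6p)(n + p + 5q - 9)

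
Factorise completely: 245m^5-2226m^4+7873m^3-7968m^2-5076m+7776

Trying the rational-root candidates, m = 8/7 is a root, so (7m-8) is a factor; dividing leaves 35m^4-278m^3+807m^2-216m-972.
Then m = -6/7 is a root, so (7m+6) is a factor; dividing leaves 5m^3-44m^2+153m-162.
Continuing, m = 9/5 is a root, so (5m-9) divides it; the quotient is m^2-7m+18.
The quadratic m^2-7m+18 has discriminant -23 < 0 and is irreducible over ℤ.

(5m-9)(7m+6)(7m-8)(m^2-7m+18)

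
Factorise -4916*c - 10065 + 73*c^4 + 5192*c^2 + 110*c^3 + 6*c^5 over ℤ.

Testing divisors of the constant over divisors of the leading coefficient, c = -15 is a root, giving the factor (c + 15) and quotient 6*c^4 - 17*c^3 + 365*c^2 - 283*c - 671.
Then c = 11/6 is a root, so (6*c - 11) divides it; the quotient is c^3 - c^2 + 59*c + 61.
Continuing, c = -1 is a root, so (c + 1) divides it; the quotient is c^2 - 2*c + 61.
The quadratic c^2 - 2*c + 61 has discriminant -240 < 0 and is irreducible over ℤ.

(6*c - 11)*(c + 1)*(c + 15)*(c^2 - 2*c + 61)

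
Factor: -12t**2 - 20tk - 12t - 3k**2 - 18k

-(2t + 3k)(6t + k + 6)

Group: -2t(6t + k + 6) - 3k(6t + k + 6); both groups contain (6t + k + 6).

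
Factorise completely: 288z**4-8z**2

8z**2(6z+1)(6z-1)

Every term has a factor of 8z**2. Then 36z**2-1 = (6z)² − (1)².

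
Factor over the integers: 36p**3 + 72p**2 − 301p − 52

(6p + 1)(6p − 13)(p + 4)

Trying the rational-root candidates, p = −4 is a root, so (p + 4) divides it; the quotient is 36p**2 − 72p − 13.
The remaining quadratic factors as (6p + 1)(6p − 13).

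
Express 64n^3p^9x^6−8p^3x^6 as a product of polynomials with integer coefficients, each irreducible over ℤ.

Every term has a factor of 8p^3x^6; factoring it out leaves 8n^3p^6−1.
Recognize a difference of cubes with the parts 2np^2 and 1.

8p^3x^6(2np^2−1)(4n^2p^4+2np^2+1)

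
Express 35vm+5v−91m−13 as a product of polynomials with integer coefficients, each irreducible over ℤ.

(5v−13)(7m+1)

Group as (35vm+5v) + (−91m−13) = 5v(7m+1) − 13(7m+1).
Both groups share the factor (7m+1).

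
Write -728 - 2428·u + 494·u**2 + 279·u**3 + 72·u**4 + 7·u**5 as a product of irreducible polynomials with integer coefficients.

(7·u + 2)·(u + 7)·(u - 2)·(u**2 + 5·u + 26)

Among the possible rational roots, u = 2 is a root, so (u - 2) is a factor; dividing leaves 7·u**4 + 86·u**3 + 451·u**2 + 1396·u + 364.
Next, u = -2/7 is a root, so (7·u + 2) divides it; the quotient is u**3 + 12·u**2 + 61·u + 182.
Next, u = -7 is a root, so (u + 7) divides it; the quotient is u**2 + 5·u + 26.
The quadratic u**2 + 5·u + 26 has discriminant -79 < 0 and is irreducible over ℤ.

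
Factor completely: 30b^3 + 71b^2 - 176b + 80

(5b - 4)(6b - 5)(b + 4)

Among the possible rational roots, b = 4/5 is a root, giving the factor (5b - 4) and quotient 6b^2 + 19b - 20.
The remaining quadratic factors as (b + 4)(6b - 5).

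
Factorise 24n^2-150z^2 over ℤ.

6(2n+5z)(2n-5z)

Factor out 6, leaving 4n^2-25z^2, which is a difference of two squares.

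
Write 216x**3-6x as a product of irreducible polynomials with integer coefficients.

Pull out the common factor 6x; 36x**2-1 is a difference of squares.

6x(6x+1)(6x-1)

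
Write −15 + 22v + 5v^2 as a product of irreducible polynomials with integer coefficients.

(5v − 3)(v + 5)

Need a pair with product 5·(−15) = −75 and sum 22: that's −3 and 25.
Split the middle term: 5v^2 − 3v + 25v − 15 = v(5v − 3) + 5(5v − 3).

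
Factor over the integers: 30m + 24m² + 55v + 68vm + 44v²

Group: 4v(11v + 6m) + (4m + 5)(11v + 6m); both groups contain (11v + 6m).

(4v + 4m + 5)(11v + 6m)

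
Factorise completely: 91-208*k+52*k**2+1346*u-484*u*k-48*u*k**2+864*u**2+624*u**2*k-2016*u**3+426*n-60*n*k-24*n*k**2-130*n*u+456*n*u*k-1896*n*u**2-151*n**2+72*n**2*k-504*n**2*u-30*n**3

-(5*n+14*u-2*k+1)*(n+12*u-2*k+7)*(6*n+12*u-13)

Group: 6*n*(-5*n**2-74*n*u+12*n*k-36*n-168*u**2+52*u*k-110*u-4*k**2+16*k-7) + (12*u-13)*(-5*n**2-74*n*u+12*n*k-36*n-168*u**2+52*u*k-110*u-4*k**2+16*k-7); both groups contain (-5*n**2-74*n*u+12*n*k-36*n-168*u**2+52*u*k-110*u-4*k**2+16*k-7), so (6*n+12*u-13) is a factor with cofactor -5*n**2-74*n*u+12*n*k-36*n-168*u**2+52*u*k-110*u-4*k**2+16*k-7.
The cofactor groups again: -5*n**2-74*n*u+12*n*k-36*n-168*u**2+52*u*k-110*u-4*k**2+16*k-7 = -n*(5*n+14*u-2*k+1) + (-12*u+2*k-7)*(5*n+14*u-2*k+1); both groups contain (5*n+14*u-2*k+1), giving -(n+12*u-2*k+7)*(5*n+14*u-2*k+1).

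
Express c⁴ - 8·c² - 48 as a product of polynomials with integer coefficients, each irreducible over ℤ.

Substitute u = c² to get a quadratic in u, then factor.
c² + 4 is irreducible over ℤ (sum of squares).
c² - 12 is irreducible over ℤ (12 is not a perfect square).

(c² + 4)·(c² - 12)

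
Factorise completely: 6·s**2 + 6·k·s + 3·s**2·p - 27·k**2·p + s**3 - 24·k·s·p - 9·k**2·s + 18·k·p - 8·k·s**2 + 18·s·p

Group: 9·k·(-k·s - 3·k·p - s**2 - 3·s·p) + (-s - 6)·(-k·s - 3·k·p - s**2 - 3·s·p); both groups contain (-k·s - 3·k·p - s**2 - 3·s·p), so (9·k - s - 6) is a factor with cofactor -k·s - 3·k·p - s**2 - 3·s·p.
The cofactor groups again: -k·s - 3·k·p - s**2 - 3·s·p = -s·(k + s) - 3·p·(k + s); both groups contain (k + s), giving -(s + 3·p)·(k + s).

-(s + 3·p)·(9·k - s - 6)·(k + s)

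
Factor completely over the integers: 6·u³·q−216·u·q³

6·q·u·(u−6·q)·(u+6·q)

Pull out the common factor 6·u·q; u²−36·q² is a difference of squares.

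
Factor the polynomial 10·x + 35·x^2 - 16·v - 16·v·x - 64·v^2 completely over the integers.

Group: -8·v·(8·v - 5·x) + (-7·x - 2)·(8·v - 5·x); both groups contain (8·v - 5·x).

-(8·v + 7·x + 2)·(8·v - 5·x)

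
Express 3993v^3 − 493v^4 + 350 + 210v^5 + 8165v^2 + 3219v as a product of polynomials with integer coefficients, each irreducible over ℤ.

(5v + 1)(6v + 7)(7v + 2)(v^2 − 4v + 25)

Testing divisors of the constant over divisors of the leading coefficient, v = −1/5 is a root, so (5v + 1) is a factor; dividing leaves 42v^4 − 107v^3 + 820v^2 + 1469v + 350.
Then v = −7/6 is a root, so (6v + 7) divides it; the quotient is 7v^3 − 26v^2 + 167v + 50.
Next, v = −2/7 is a root, so (7v + 2) is a factor; dividing leaves v^2 − 4v + 25.
The quadratic v^2 − 4v + 25 has discriminant −84 < 0 and is irreducible over ℤ.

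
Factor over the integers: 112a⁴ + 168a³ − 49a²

Pull out the common factor 7a², then factor the remaining trinomial.

7a²(4a + 7)(4a − 1)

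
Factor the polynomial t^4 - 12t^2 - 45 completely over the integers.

Substitute u = t^2 to get a quadratic in u, then factor.
t^2 - 15 is irreducible over ℤ (15 is not a perfect square).
t^2 + 3 is irreducible over ℤ (always positive, so no real roots).

(t^2 + 3)(t^2 - 15)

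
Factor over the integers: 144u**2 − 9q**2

Pull out the common factor 9; 16u**2 − q**2 is a difference of squares.

9(4u − q)(4u + q)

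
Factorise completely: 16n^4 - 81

Difference of squares twice: with A = 2n and B = 3, A⁴ − B⁴ = (A² − B²)(A² + B²), and A² − B² factors again.

(2n + 3)(2n - 3)(4n^2 + 9)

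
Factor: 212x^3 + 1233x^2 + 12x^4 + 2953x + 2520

Testing divisors of the constant over divisors of the leading coefficient, x = -9 is a root, so (x + 9) is a factor; dividing leaves 12x^3 + 104x^2 + 297x + 280.
Then x = -8/3 is a root, giving the factor (3x + 8) and quotient 4x^2 + 24x + 35.
The remaining quadratic factors as (2x + 7)(2x + 5).

(2x + 5)(2x + 7)(3x + 8)(x + 9)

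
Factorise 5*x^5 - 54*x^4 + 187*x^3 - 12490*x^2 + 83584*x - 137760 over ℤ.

(5*x - 14)*(x - 15)*(x - 4)*(x^2 + 11*x + 164)

By the rational root theorem, x = 14/5 is a root, so (5*x - 14) is a factor; dividing leaves x^4 - 8*x^3 + 15*x^2 - 2456*x + 9840.
Next, x = 15 is a root, giving the factor (x - 15) and quotient x^3 + 7*x^2 + 120*x - 656.
Next, x = 4 is a root, giving the factor (x - 4) and quotient x^2 + 11*x + 164.
The quadratic x^2 + 11*x + 164 has discriminant -535 < 0 and is irreducible over ℤ.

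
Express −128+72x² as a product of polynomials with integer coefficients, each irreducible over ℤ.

Every term has a factor of 8. Then 9x²−16 = (3x)² − (4)².

8(3x+4)(3x−4)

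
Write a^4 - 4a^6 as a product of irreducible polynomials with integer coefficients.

Pull out the common factor a^4, leaving -4a^2 + 1.
Recognize a difference of squares with the parts 1 and 2a.

-a^4(2a + 1)(2a - 1)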